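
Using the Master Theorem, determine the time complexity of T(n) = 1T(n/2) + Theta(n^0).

Master Theorem for T(n) = 1T(n/2) + O(n^0):

a = 1, b = 2, c = 0
log_b(a) = log_2(1) = 0.0000

Case 2: c = 0 = log_2(1) = 0.0000
T(n) = O(n^0 log n) = O(log n)

For T(n) = 1T(n/2) + O(n^0): log_2(1) = 0.0000. This is Case 2 of the Master Theorem (c = log_b(a), equal work at all levels), giving O(log n).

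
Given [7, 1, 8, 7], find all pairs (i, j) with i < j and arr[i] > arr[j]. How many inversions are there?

Finding inversions in [7, 1, 8, 7]:

(0, 1): arr[0]=7 > arr[1]=1
(2, 3): arr[2]=8 > arr[3]=7

Total inversions: 2

The array has 2 inversion(s): (0,1), (2,3). Each pair (i,j) satisfies i < j and arr[i] > arr[j].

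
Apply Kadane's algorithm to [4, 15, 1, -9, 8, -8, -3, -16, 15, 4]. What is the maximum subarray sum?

Using Kadane's algorithm on [4, 15, 1, -9, 8, -8, -3, -16, 15, 4]:

Scanning through the array:
Position 1 (value 15): max_ending_here = 19, max_so_far = 19
Position 2 (value 1): max_ending_here = 20, max_so_far = 20
Position 3 (value -9): max_ending_here = 11, max_so_far = 20
Position 4 (value 8): max_ending_here = 19, max_so_far = 20
Position 5 (value -8): max_ending_here = 11, max_so_far = 20
Position 6 (value -3): max_ending_here = 8, max_so_far = 20
Position 7 (value -16): max_ending_here = -8, max_so_far = 20
Position 8 (value 15): max_ending_here = 15, max_so_far = 20
Position 9 (value 4): max_ending_here = 19, max_so_far = 20

Maximum subarray: [4, 15, 1]
Maximum sum: 20

The maximum subarray is [4, 15, 1] with sum 20. This subarray runs from index 0 to index 2.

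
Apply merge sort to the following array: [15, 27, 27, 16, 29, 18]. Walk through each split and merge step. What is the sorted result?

Merge sort trace:

Split: [15, 27, 27, 16, 29, 18] -> [15, 27, 27] and [16, 29, 18]
  Split: [15, 27, 27] -> [15] and [27, 27]
    Split: [27, 27] -> [27] and [27]
    Merge: [27] + [27] -> [27, 27]
  Merge: [15] + [27, 27] -> [15, 27, 27]
  Split: [16, 29, 18] -> [16] and [29, 18]
    Split: [29, 18] -> [29] and [18]
    Merge: [29] + [18] -> [18, 29]
  Merge: [16] + [18, 29] -> [16, 18, 29]
Merge: [15, 27, 27] + [16, 18, 29] -> [15, 16, 18, 27, 27, 29]

Final sorted array: [15, 16, 18, 27, 27, 29]

The merge sort proceeds by recursively splitting the array and merging sorted halves.
After all merges, the sorted array is [15, 16, 18, 27, 27, 29].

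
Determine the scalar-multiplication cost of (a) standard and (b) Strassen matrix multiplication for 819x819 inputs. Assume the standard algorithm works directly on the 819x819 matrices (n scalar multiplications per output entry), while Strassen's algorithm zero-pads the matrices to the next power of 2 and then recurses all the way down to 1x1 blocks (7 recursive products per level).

Matrix multiplication for 819x819 matrices:

Strassen's algorithm requires power-of-2 dimensions. Pad 819x819 to 1024x1024 (next power of 2).

Standard algorithm: 819^3 = 549353259 multiplications
Strassen's algorithm: 7^(log2(1024)) = 7^10 = 282475249 multiplications
Savings: 549353259 - 282475249 = 266878010 multiplications

Standard: 549353259 multiplications (819^3). Strassen: 282475249 multiplications (7^10, after padding to 1024x1024). Strassen reduces 8 recursive multiplications to 7 at each level.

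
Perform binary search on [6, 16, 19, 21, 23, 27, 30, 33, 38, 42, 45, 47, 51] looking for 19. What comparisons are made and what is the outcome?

Binary search for 19 in [6, 16, 19, 21, 23, 27, 30, 33, 38, 42, 45, 47, 51]:

lo=0, hi=12, mid=6, arr[mid]=30 -> 30 > 19, search left half
lo=0, hi=5, mid=2, arr[mid]=19 -> Found target at index 2!

Binary search finds 19 at index 2 after 2 comparisons. The search repeatedly halves the search space by comparing with the middle element.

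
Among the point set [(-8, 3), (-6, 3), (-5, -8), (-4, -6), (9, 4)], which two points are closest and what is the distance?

Computing all pairwise distances among 5 points:

d((-8, 3), (-6, 3)) = 2.0 <-- minimum
d((-8, 3), (-5, -8)) = 11.4018
d((-8, 3), (-4, -6)) = 9.8489
d((-8, 3), (9, 4)) = 17.0294
d((-6, 3), (-5, -8)) = 11.0454
d((-6, 3), (-4, -6)) = 9.2195
d((-6, 3), (9, 4)) = 15.0333
d((-5, -8), (-4, -6)) = 2.2361
d((-5, -8), (9, 4)) = 18.4391
d((-4, -6), (9, 4)) = 16.4012

Closest pair: (-8, 3) and (-6, 3) with distance 2.0

The closest pair is (-8, 3) and (-6, 3) with Euclidean distance 2.0. For 5 points, brute-force pairwise comparison is shown above. For large n, the divide-and-conquer algorithm (sort by x, recurse on halves, check the dividing strip) achieves O(n log n).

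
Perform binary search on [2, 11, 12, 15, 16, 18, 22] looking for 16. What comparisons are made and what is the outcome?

Binary search for 16 in [2, 11, 12, 15, 16, 18, 22]:

lo=0, hi=6, mid=3, arr[mid]=15 -> 15 < 16, search right half
lo=4, hi=6, mid=5, arr[mid]=18 -> 18 > 16, search left half
lo=4, hi=4, mid=4, arr[mid]=16 -> Found target at index 4!

Binary search finds 16 at index 4 after 3 comparisons. The search repeatedly halves the search space by comparing with the middle element.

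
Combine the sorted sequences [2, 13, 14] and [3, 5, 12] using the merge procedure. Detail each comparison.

Merging process:

Compare 2 vs 3: take 2 from left. Merged: [2]
Compare 13 vs 3: take 3 from right. Merged: [2, 3]
Compare 13 vs 5: take 5 from right. Merged: [2, 3, 5]
Compare 13 vs 12: take 12 from right. Merged: [2, 3, 5, 12]
Append remaining from left: [13, 14]. Merged: [2, 3, 5, 12, 13, 14]

Final merged array: [2, 3, 5, 12, 13, 14]
Total comparisons: 4

The merged array is [2, 3, 5, 12, 13, 14], requiring 4 comparisons. The merge step runs in O(n) time where n is the total number of elements.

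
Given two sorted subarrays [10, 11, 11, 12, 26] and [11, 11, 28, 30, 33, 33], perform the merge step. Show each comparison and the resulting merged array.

Merging process:

Compare 10 vs 11: take 10 from left. Merged: [10]
Compare 11 vs 11: take 11 from left. Merged: [10, 11]
Compare 11 vs 11: take 11 from left. Merged: [10, 11, 11]
Compare 12 vs 11: take 11 from right. Merged: [10, 11, 11, 11]
Compare 12 vs 11: take 11 from right. Merged: [10, 11, 11, 11, 11]
Compare 12 vs 28: take 12 from left. Merged: [10, 11, 11, 11, 11, 12]
Compare 26 vs 28: take 26 from left. Merged: [10, 11, 11, 11, 11, 12, 26]
Append remaining from right: [28, 30, 33, 33]. Merged: [10, 11, 11, 11, 11, 12, 26, 28, 30, 33, 33]

Final merged array: [10, 11, 11, 11, 11, 12, 26, 28, 30, 33, 33]
Total comparisons: 7

The merged array is [10, 11, 11, 11, 11, 12, 26, 28, 30, 33, 33], requiring 7 comparisons. The merge step runs in O(n) time where n is the total number of elements.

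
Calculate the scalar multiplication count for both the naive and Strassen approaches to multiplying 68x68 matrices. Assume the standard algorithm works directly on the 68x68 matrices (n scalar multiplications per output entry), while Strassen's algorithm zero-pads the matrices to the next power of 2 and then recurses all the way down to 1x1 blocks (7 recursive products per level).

Matrix multiplication for 68x68 matrices:

Strassen's algorithm requires power-of-2 dimensions. Pad 68x68 to 128x128 (next power of 2).

Standard algorithm: 68^3 = 314432 multiplications
Strassen's algorithm: 7^(log2(128)) = 7^7 = 823543 multiplications
Difference: 314432 - 823543 = -509111 (Strassen uses MORE here due to padding overhead — for small or just-over-power-of-2 n, padding can outweigh the per-level savings)

Standard: 314432 multiplications (68^3). Strassen: 823543 multiplications (7^7, after padding to 128x128). Strassen reduces 8 recursive multiplications to 7 at each level.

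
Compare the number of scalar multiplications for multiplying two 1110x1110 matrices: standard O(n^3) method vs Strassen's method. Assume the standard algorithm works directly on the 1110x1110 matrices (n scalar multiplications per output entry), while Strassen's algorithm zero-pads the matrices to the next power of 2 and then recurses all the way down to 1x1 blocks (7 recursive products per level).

Matrix multiplication for 1110x1110 matrices:

Strassen's algorithm requires power-of-2 dimensions. Pad 1110x1110 to 2048x2048 (next power of 2).

Standard algorithm: 1110^3 = 1367631000 multiplications
Strassen's algorithm: 7^(log2(2048)) = 7^11 = 1977326743 multiplications
Difference: 1367631000 - 1977326743 = -609695743 (Strassen uses MORE here due to padding overhead — for small or just-over-power-of-2 n, padding can outweigh the per-level savings)

Standard: 1367631000 multiplications (1110^3). Strassen: 1977326743 multiplications (7^11, after padding to 2048x2048). Strassen reduces 8 recursive multiplications to 7 at each level.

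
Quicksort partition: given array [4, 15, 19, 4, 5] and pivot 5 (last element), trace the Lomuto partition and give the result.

Lomuto partition with pivot = 5:

Initial array: [4, 15, 19, 4, 5]

arr[0]=4 <= 5: swap with position 0, array becomes [4, 15, 19, 4, 5]
arr[1]=15 > 5: no swap
arr[2]=19 > 5: no swap
arr[3]=4 <= 5: swap with position 1, array becomes [4, 4, 19, 15, 5]

Place pivot at position 2: [4, 4, 5, 15, 19]
Pivot position: 2

After partitioning with pivot 5, the array becomes [4, 4, 5, 15, 19]. The pivot is placed at index 2. All elements to the left of the pivot are <= 5, and all elements to the right are > 5.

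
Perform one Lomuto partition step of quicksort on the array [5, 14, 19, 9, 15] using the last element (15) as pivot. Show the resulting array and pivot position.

Lomuto partition with pivot = 15:

Initial array: [5, 14, 19, 9, 15]

arr[0]=5 <= 15: swap with position 0, array becomes [5, 14, 19, 9, 15]
arr[1]=14 <= 15: swap with position 1, array becomes [5, 14, 19, 9, 15]
arr[2]=19 > 15: no swap
arr[3]=9 <= 15: swap with position 2, array becomes [5, 14, 9, 19, 15]

Place pivot at position 3: [5, 14, 9, 15, 19]
Pivot position: 3

After partitioning with pivot 15, the array becomes [5, 14, 9, 15, 19]. The pivot is placed at index 3. All elements to the left of the pivot are <= 15, and all elements to the right are > 15.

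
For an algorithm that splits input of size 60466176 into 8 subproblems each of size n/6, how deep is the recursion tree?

For divide and conquer with division factor 6:

Problem sizes at each level:
Level 0: 60466176
Level 1: 10077696
Level 2: 1679616
Level 3: 279936
Level 4: 46656
Level 5: 7776
Level 6: 1296
Level 7: 216
Level 8: 36
Level 9: 6
Level 10: 1

The root is level 0 and the size-1 base case is level 10 (the tree spans levels 0 through 10, i.e. 11 levels counting the root), so the depth is the number of divisions: log_6(60466176) = 10

The recursion tree depth is log_6(60466176) = 10. At each level, the problem size is divided by 6, so it takes 10 divisions to reduce to a base case of size 1. The algorithm makes 8 recursive calls at each level.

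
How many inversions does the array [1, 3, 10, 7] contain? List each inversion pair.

Finding inversions in [1, 3, 10, 7]:

(2, 3): arr[2]=10 > arr[3]=7

Total inversions: 1

The array has 1 inversion(s): (2,3). Each pair (i,j) satisfies i < j and arr[i] > arr[j].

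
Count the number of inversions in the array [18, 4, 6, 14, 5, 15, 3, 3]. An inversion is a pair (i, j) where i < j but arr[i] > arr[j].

Finding inversions in [18, 4, 6, 14, 5, 15, 3, 3]:

(0, 1): arr[0]=18 > arr[1]=4
(0, 2): arr[0]=18 > arr[2]=6
(0, 3): arr[0]=18 > arr[3]=14
(0, 4): arr[0]=18 > arr[4]=5
(0, 5): arr[0]=18 > arr[5]=15
(0, 6): arr[0]=18 > arr[6]=3
(0, 7): arr[0]=18 > arr[7]=3
(1, 6): arr[1]=4 > arr[6]=3
(1, 7): arr[1]=4 > arr[7]=3
(2, 4): arr[2]=6 > arr[4]=5
(2, 6): arr[2]=6 > arr[6]=3
(2, 7): arr[2]=6 > arr[7]=3
(3, 4): arr[3]=14 > arr[4]=5
(3, 6): arr[3]=14 > arr[6]=3
(3, 7): arr[3]=14 > arr[7]=3
(4, 6): arr[4]=5 > arr[6]=3
(4, 7): arr[4]=5 > arr[7]=3
(5, 6): arr[5]=15 > arr[6]=3
(5, 7): arr[5]=15 > arr[7]=3

Total inversions: 19

The array has 19 inversion(s): (0,1), (0,2), (0,3), (0,4), (0,5), (0,6), (0,7), (1,6), (1,7), (2,4), (2,6), (2,7), (3,4), (3,6), (3,7), (4,6), (4,7), (5,6), (5,7). Each pair (i,j) satisfies i < j and arr[i] > arr[j].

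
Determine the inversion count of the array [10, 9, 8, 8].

Finding inversions in [10, 9, 8, 8]:

(0, 1): arr[0]=10 > arr[1]=9
(0, 2): arr[0]=10 > arr[2]=8
(0, 3): arr[0]=10 > arr[3]=8
(1, 2): arr[1]=9 > arr[2]=8
(1, 3): arr[1]=9 > arr[3]=8

Total inversions: 5

The array has 5 inversion(s): (0,1), (0,2), (0,3), (1,2), (1,3). Each pair (i,j) satisfies i < j and arr[i] > arr[j].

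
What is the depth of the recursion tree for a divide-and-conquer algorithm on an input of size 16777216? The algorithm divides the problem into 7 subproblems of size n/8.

For divide and conquer with division factor 8:

Problem sizes at each level:
Level 0: 16777216
Level 1: 2097152
Level 2: 262144
Level 3: 32768
Level 4: 4096
Level 5: 512
Level 6: 64
Level 7: 8
Level 8: 1

The root is level 0 and the size-1 base case is level 8 (the tree spans levels 0 through 8, i.e. 9 levels counting the root), so the depth is the number of divisions: log_8(16777216) = 8

The recursion tree depth is log_8(16777216) = 8. At each level, the problem size is divided by 8, so it takes 8 divisions to reduce to a base case of size 1. The algorithm makes 7 recursive calls at each level.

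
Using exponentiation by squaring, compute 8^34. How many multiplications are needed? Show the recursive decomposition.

Computing 8^34 by squaring (build up from 8^1; each line after the first costs one multiplication):

8^1 = 8
8^2 = (8^1)^2 = 8^2 = 64
8^4 = (8^2)^2 = 64^2 = 4096
8^8 = (8^4)^2 = 4096^2 = 16777216
8^16 = (8^8)^2 = 16777216^2 = 281474976710656
8^17 = 8 * 8^16 = 8 * 281474976710656 = 2251799813685248
8^34 = (8^17)^2 = 2251799813685248^2 = 5070602400912917605986812821504

Result: 5070602400912917605986812821504
Multiplications needed: 6 (6 lines after 8^1)

8^34 = 5070602400912917605986812821504. Using exponentiation by squaring, this requires 6 multiplications. The key idea: if the exponent is even, square the half-power; if odd, multiply by the base once.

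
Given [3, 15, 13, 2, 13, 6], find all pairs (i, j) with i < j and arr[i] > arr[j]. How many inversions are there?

Finding inversions in [3, 15, 13, 2, 13, 6]:

(0, 3): arr[0]=3 > arr[3]=2
(1, 2): arr[1]=15 > arr[2]=13
(1, 3): arr[1]=15 > arr[3]=2
(1, 4): arr[1]=15 > arr[4]=13
(1, 5): arr[1]=15 > arr[5]=6
(2, 3): arr[2]=13 > arr[3]=2
(2, 5): arr[2]=13 > arr[5]=6
(4, 5): arr[4]=13 > arr[5]=6

Total inversions: 8

The array has 8 inversion(s): (0,3), (1,2), (1,3), (1,4), (1,5), (2,3), (2,5), (4,5). Each pair (i,j) satisfies i < j and arr[i] > arr[j].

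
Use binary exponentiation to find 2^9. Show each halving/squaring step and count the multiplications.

Computing 2^9 by squaring (build up from 2^1; each line after the first costs one multiplication):

2^1 = 2
2^2 = (2^1)^2 = 2^2 = 4
2^4 = (2^2)^2 = 4^2 = 16
2^8 = (2^4)^2 = 16^2 = 256
2^9 = 2 * 2^8 = 2 * 256 = 512

Result: 512
Multiplications needed: 4 (4 lines after 2^1)

2^9 = 512. Using exponentiation by squaring, this requires 4 multiplications. The key idea: if the exponent is even, square the half-power; if odd, multiply by the base once.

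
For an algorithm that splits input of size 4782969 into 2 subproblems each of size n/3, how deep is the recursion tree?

For divide and conquer with division factor 3:

Problem sizes at each level:
Level 0: 4782969
Level 1: 1594323
Level 2: 531441
Level 3: 177147
Level 4: 59049
Level 5: 19683
Level 6: 6561
Level 7: 2187
Level 8: 729
Level 9: 243
Level 10: 81
Level 11: 27
Level 12: 9
Level 13: 3
Level 14: 1

The root is level 0 and the size-1 base case is level 14 (the tree spans levels 0 through 14, i.e. 15 levels counting the root), so the depth is the number of divisions: log_3(4782969) = 14

The recursion tree depth is log_3(4782969) = 14. At each level, the problem size is divided by 3, so it takes 14 divisions to reduce to a base case of size 1. The algorithm makes 2 recursive calls at each level.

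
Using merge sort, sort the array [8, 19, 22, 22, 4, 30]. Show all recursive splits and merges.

Merge sort trace:

Split: [8, 19, 22, 22, 4, 30] -> [8, 19, 22] and [22, 4, 30]
  Split: [8, 19, 22] -> [8] and [19, 22]
    Split: [19, 22] -> [19] and [22]
    Merge: [19] + [22] -> [19, 22]
  Merge: [8] + [19, 22] -> [8, 19, 22]
  Split: [22, 4, 30] -> [22] and [4, 30]
    Split: [4, 30] -> [4] and [30]
    Merge: [4] + [30] -> [4, 30]
  Merge: [22] + [4, 30] -> [4, 22, 30]
Merge: [8, 19, 22] + [4, 22, 30] -> [4, 8, 19, 22, 22, 30]

Final sorted array: [4, 8, 19, 22, 22, 30]

The merge sort proceeds by recursively splitting the array and merging sorted halves.
After all merges, the sorted array is [4, 8, 19, 22, 22, 30].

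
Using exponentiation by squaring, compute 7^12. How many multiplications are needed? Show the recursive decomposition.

Computing 7^12 by squaring (build up from 7^1; each line after the first costs one multiplication):

7^1 = 7
7^2 = (7^1)^2 = 7^2 = 49
7^3 = 7 * 7^2 = 7 * 49 = 343
7^6 = (7^3)^2 = 343^2 = 117649
7^12 = (7^6)^2 = 117649^2 = 13841287201

Result: 13841287201
Multiplications needed: 4 (4 lines after 7^1)

7^12 = 13841287201. Using exponentiation by squaring, this requires 4 multiplications. The key idea: if the exponent is even, square the half-power; if odd, multiply by the base once.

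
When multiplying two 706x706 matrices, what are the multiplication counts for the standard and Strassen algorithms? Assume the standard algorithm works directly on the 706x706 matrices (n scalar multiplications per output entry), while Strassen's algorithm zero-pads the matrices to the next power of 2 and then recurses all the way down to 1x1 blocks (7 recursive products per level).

Matrix multiplication for 706x706 matrices:

Strassen's algorithm requires power-of-2 dimensions. Pad 706x706 to 1024x1024 (next power of 2).

Standard algorithm: 706^3 = 351895816 multiplications
Strassen's algorithm: 7^(log2(1024)) = 7^10 = 282475249 multiplications
Savings: 351895816 - 282475249 = 69420567 multiplications

Standard: 351895816 multiplications (706^3). Strassen: 282475249 multiplications (7^10, after padding to 1024x1024). Strassen reduces 8 recursive multiplications to 7 at each level.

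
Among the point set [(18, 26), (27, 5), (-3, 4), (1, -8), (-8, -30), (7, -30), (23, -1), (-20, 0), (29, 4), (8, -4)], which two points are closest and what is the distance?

Computing all pairwise distances among 10 points:

d((18, 26), (27, 5)) = 22.8473
d((18, 26), (-3, 4)) = 30.4138
d((18, 26), (1, -8)) = 38.0132
d((18, 26), (-8, -30)) = 61.7414
d((18, 26), (7, -30)) = 57.0701
d((18, 26), (23, -1)) = 27.4591
d((18, 26), (-20, 0)) = 46.0435
d((18, 26), (29, 4)) = 24.5967
d((18, 26), (8, -4)) = 31.6228
d((27, 5), (-3, 4)) = 30.0167
d((27, 5), (1, -8)) = 29.0689
d((27, 5), (-8, -30)) = 49.4975
d((27, 5), (7, -30)) = 40.3113
d((27, 5), (23, -1)) = 7.2111
d((27, 5), (-20, 0)) = 47.2652
d((27, 5), (29, 4)) = 2.2361 <-- minimum
d((27, 5), (8, -4)) = 21.0238
d((-3, 4), (1, -8)) = 12.6491
d((-3, 4), (-8, -30)) = 34.3657
d((-3, 4), (7, -30)) = 35.4401
d((-3, 4), (23, -1)) = 26.4764
d((-3, 4), (-20, 0)) = 17.4642
d((-3, 4), (29, 4)) = 32.0
d((-3, 4), (8, -4)) = 13.6015
d((1, -8), (-8, -30)) = 23.7697
d((1, -8), (7, -30)) = 22.8035
d((1, -8), (23, -1)) = 23.0868
d((1, -8), (-20, 0)) = 22.4722
d((1, -8), (29, 4)) = 30.4631
d((1, -8), (8, -4)) = 8.0623
d((-8, -30), (7, -30)) = 15.0
d((-8, -30), (23, -1)) = 42.45
d((-8, -30), (-20, 0)) = 32.311
d((-8, -30), (29, 4)) = 50.2494
d((-8, -30), (8, -4)) = 30.5287
d((7, -30), (23, -1)) = 33.121
d((7, -30), (-20, 0)) = 40.3609
d((7, -30), (29, 4)) = 40.4969
d((7, -30), (8, -4)) = 26.0192
d((23, -1), (-20, 0)) = 43.0116
d((23, -1), (29, 4)) = 7.8102
d((23, -1), (8, -4)) = 15.2971
d((-20, 0), (29, 4)) = 49.163
d((-20, 0), (8, -4)) = 28.2843
d((29, 4), (8, -4)) = 22.4722

Closest pair: (27, 5) and (29, 4) with distance 2.2361

The closest pair is (27, 5) and (29, 4) with Euclidean distance 2.2361. For 10 points, brute-force pairwise comparison is shown above. For large n, the divide-and-conquer algorithm (sort by x, recurse on halves, check the dividing strip) achieves O(n log n).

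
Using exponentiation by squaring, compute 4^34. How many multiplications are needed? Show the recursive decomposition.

Computing 4^34 by squaring (build up from 4^1; each line after the first costs one multiplication):

4^1 = 4
4^2 = (4^1)^2 = 4^2 = 16
4^4 = (4^2)^2 = 16^2 = 256
4^8 = (4^4)^2 = 256^2 = 65536
4^16 = (4^8)^2 = 65536^2 = 4294967296
4^17 = 4 * 4^16 = 4 * 4294967296 = 17179869184
4^34 = (4^17)^2 = 17179869184^2 = 295147905179352825856

Result: 295147905179352825856
Multiplications needed: 6 (6 lines after 4^1)

4^34 = 295147905179352825856. Using exponentiation by squaring, this requires 6 multiplications. The key idea: if the exponent is even, square the half-power; if odd, multiply by the base once.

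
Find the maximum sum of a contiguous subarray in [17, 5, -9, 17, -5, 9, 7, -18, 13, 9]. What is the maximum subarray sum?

Using Kadane's algorithm on [17, 5, -9, 17, -5, 9, 7, -18, 13, 9]:

Scanning through the array:
Position 1 (value 5): max_ending_here = 22, max_so_far = 22
Position 2 (value -9): max_ending_here = 13, max_so_far = 22
Position 3 (value 17): max_ending_here = 30, max_so_far = 30
Position 4 (value -5): max_ending_here = 25, max_so_far = 30
Position 5 (value 9): max_ending_here = 34, max_so_far = 34
Position 6 (value 7): max_ending_here = 41, max_so_far = 41
Position 7 (value -18): max_ending_here = 23, max_so_far = 41
Position 8 (value 13): max_ending_here = 36, max_so_far = 41
Position 9 (value 9): max_ending_here = 45, max_so_far = 45

Maximum subarray: [17, 5, -9, 17, -5, 9, 7, -18, 13, 9]
Maximum sum: 45

The maximum subarray is [17, 5, -9, 17, -5, 9, 7, -18, 13, 9] with sum 45. This subarray runs from index 0 to index 9.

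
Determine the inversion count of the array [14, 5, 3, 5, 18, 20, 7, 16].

Finding inversions in [14, 5, 3, 5, 18, 20, 7, 16]:

(0, 1): arr[0]=14 > arr[1]=5
(0, 2): arr[0]=14 > arr[2]=3
(0, 3): arr[0]=14 > arr[3]=5
(0, 6): arr[0]=14 > arr[6]=7
(1, 2): arr[1]=5 > arr[2]=3
(4, 6): arr[4]=18 > arr[6]=7
(4, 7): arr[4]=18 > arr[7]=16
(5, 6): arr[5]=20 > arr[6]=7
(5, 7): arr[5]=20 > arr[7]=16

Total inversions: 9

The array has 9 inversion(s): (0,1), (0,2), (0,3), (0,6), (1,2), (4,6), (4,7), (5,6), (5,7). Each pair (i,j) satisfies i < j and arr[i] > arr[j].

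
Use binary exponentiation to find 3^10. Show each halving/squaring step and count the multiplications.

Computing 3^10 by squaring (build up from 3^1; each line after the first costs one multiplication):

3^1 = 3
3^2 = (3^1)^2 = 3^2 = 9
3^4 = (3^2)^2 = 9^2 = 81
3^5 = 3 * 3^4 = 3 * 81 = 243
3^10 = (3^5)^2 = 243^2 = 59049

Result: 59049
Multiplications needed: 4 (4 lines after 3^1)

3^10 = 59049. Using exponentiation by squaring, this requires 4 multiplications. The key idea: if the exponent is even, square the half-power; if odd, multiply by the base once.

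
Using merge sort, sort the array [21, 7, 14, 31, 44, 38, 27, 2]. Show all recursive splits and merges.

Merge sort trace:

Split: [21, 7, 14, 31, 44, 38, 27, 2] -> [21, 7, 14, 31] and [44, 38, 27, 2]
  Split: [21, 7, 14, 31] -> [21, 7] and [14, 31]
    Split: [21, 7] -> [21] and [7]
    Merge: [21] + [7] -> [7, 21]
    Split: [14, 31] -> [14] and [31]
    Merge: [14] + [31] -> [14, 31]
  Merge: [7, 21] + [14, 31] -> [7, 14, 21, 31]
  Split: [44, 38, 27, 2] -> [44, 38] and [27, 2]
    Split: [44, 38] -> [44] and [38]
    Merge: [44] + [38] -> [38, 44]
    Split: [27, 2] -> [27] and [2]
    Merge: [27] + [2] -> [2, 27]
  Merge: [38, 44] + [2, 27] -> [2, 27, 38, 44]
Merge: [7, 14, 21, 31] + [2, 27, 38, 44] -> [2, 7, 14, 21, 27, 31, 38, 44]

Final sorted array: [2, 7, 14, 21, 27, 31, 38, 44]

The merge sort proceeds by recursively splitting the array and merging sorted halves.
After all merges, the sorted array is [2, 7, 14, 21, 27, 31, 38, 44].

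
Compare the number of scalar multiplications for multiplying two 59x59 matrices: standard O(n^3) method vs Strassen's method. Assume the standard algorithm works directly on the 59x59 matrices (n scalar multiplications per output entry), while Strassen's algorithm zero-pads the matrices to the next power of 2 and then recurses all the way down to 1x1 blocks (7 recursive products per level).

Matrix multiplication for 59x59 matrices:

Strassen's algorithm requires power-of-2 dimensions. Pad 59x59 to 64x64 (next power of 2).

Standard algorithm: 59^3 = 205379 multiplications
Strassen's algorithm: 7^(log2(64)) = 7^6 = 117649 multiplications
Savings: 205379 - 117649 = 87730 multiplications

Standard: 205379 multiplications (59^3). Strassen: 117649 multiplications (7^6, after padding to 64x64). Strassen reduces 8 recursive multiplications to 7 at each level.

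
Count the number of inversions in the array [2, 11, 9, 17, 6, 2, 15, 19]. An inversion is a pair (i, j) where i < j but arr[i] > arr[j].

Finding inversions in [2, 11, 9, 17, 6, 2, 15, 19]:

(1, 2): arr[1]=11 > arr[2]=9
(1, 4): arr[1]=11 > arr[4]=6
(1, 5): arr[1]=11 > arr[5]=2
(2, 4): arr[2]=9 > arr[4]=6
(2, 5): arr[2]=9 > arr[5]=2
(3, 4): arr[3]=17 > arr[4]=6
(3, 5): arr[3]=17 > arr[5]=2
(3, 6): arr[3]=17 > arr[6]=15
(4, 5): arr[4]=6 > arr[5]=2

Total inversions: 9

The array has 9 inversion(s): (1,2), (1,4), (1,5), (2,4), (2,5), (3,4), (3,5), (3,6), (4,5). Each pair (i,j) satisfies i < j and arr[i] > arr[j].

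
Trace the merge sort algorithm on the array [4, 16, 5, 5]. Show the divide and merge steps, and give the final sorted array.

Merge sort trace:

Split: [4, 16, 5, 5] -> [4, 16] and [5, 5]
  Split: [4, 16] -> [4] and [16]
  Merge: [4] + [16] -> [4, 16]
  Split: [5, 5] -> [5] and [5]
  Merge: [5] + [5] -> [5, 5]
Merge: [4, 16] + [5, 5] -> [4, 5, 5, 16]

Final sorted array: [4, 5, 5, 16]

The merge sort proceeds by recursively splitting the array and merging sorted halves.
After all merges, the sorted array is [4, 5, 5, 16].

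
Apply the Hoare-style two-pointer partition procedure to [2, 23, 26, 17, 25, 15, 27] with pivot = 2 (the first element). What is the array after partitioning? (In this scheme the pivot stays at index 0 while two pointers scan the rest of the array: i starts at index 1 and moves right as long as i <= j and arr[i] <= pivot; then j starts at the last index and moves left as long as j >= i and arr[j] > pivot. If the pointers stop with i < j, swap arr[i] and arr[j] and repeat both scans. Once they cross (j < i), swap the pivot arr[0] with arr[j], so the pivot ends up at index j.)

Hoare-style two-pointer partition with pivot = 2:

Initial array: [2, 23, 26, 17, 25, 15, 27]

Pointers start at i = 1, j = 6.
i ends at 1, j ends at 0: the pointers have crossed (j < i), so scanning stops.

j = 0, so swapping arr[0] with arr[j] leaves the pivot at position 0: [2, 23, 26, 17, 25, 15, 27]
Pivot position: 0

After partitioning with pivot 2, the array becomes [2, 23, 26, 17, 25, 15, 27]. The pivot is placed at index 0. All elements to the left of the pivot are <= 2, and all elements to the right are > 2.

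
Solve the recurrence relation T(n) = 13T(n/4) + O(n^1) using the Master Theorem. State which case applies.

Master Theorem for T(n) = 13T(n/4) + O(n^1):

a = 13, b = 4, c = 1
log_b(a) = log_4(13) = 1.8502

Case 1: c = 1 < log_4(13) = 1.8502
T(n) = O(n^(log_4 13))

For T(n) = 13T(n/4) + O(n^1): log_4(13) = 1.8502. This is Case 1 of the Master Theorem (c < log_b(a), work dominated by leaves), giving O(n^(log_4 13)).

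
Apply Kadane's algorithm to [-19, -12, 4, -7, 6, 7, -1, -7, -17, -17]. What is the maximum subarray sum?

Using Kadane's algorithm on [-19, -12, 4, -7, 6, 7, -1, -7, -17, -17]:

Scanning through the array:
Position 1 (value -12): max_ending_here = -12, max_so_far = -12
Position 2 (value 4): max_ending_here = 4, max_so_far = 4
Position 3 (value -7): max_ending_here = -3, max_so_far = 4
Position 4 (value 6): max_ending_here = 6, max_so_far = 6
Position 5 (value 7): max_ending_here = 13, max_so_far = 13
Position 6 (value -1): max_ending_here = 12, max_so_far = 13
Position 7 (value -7): max_ending_here = 5, max_so_far = 13
Position 8 (value -17): max_ending_here = -12, max_so_far = 13
Position 9 (value -17): max_ending_here = -17, max_so_far = 13

Maximum subarray: [6, 7]
Maximum sum: 13

The maximum subarray is [6, 7] with sum 13. This subarray runs from index 4 to index 5.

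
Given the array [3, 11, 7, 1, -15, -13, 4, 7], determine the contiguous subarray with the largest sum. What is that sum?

Using Kadane's algorithm on [3, 11, 7, 1, -15, -13, 4, 7]:

Scanning through the array:
Position 1 (value 11): max_ending_here = 14, max_so_far = 14
Position 2 (value 7): max_ending_here = 21, max_so_far = 21
Position 3 (value 1): max_ending_here = 22, max_so_far = 22
Position 4 (value -15): max_ending_here = 7, max_so_far = 22
Position 5 (value -13): max_ending_here = -6, max_so_far = 22
Position 6 (value 4): max_ending_here = 4, max_so_far = 22
Position 7 (value 7): max_ending_here = 11, max_so_far = 22

Maximum subarray: [3, 11, 7, 1]
Maximum sum: 22

The maximum subarray is [3, 11, 7, 1] with sum 22. This subarray runs from index 0 to index 3.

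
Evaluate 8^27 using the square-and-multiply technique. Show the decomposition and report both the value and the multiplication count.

Computing 8^27 by squaring (build up from 8^1; each line after the first costs one multiplication):

8^1 = 8
8^2 = (8^1)^2 = 8^2 = 64
8^3 = 8 * 8^2 = 8 * 64 = 512
8^6 = (8^3)^2 = 512^2 = 262144
8^12 = (8^6)^2 = 262144^2 = 68719476736
8^13 = 8 * 8^12 = 8 * 68719476736 = 549755813888
8^26 = (8^13)^2 = 549755813888^2 = 302231454903657293676544
8^27 = 8 * 8^26 = 8 * 302231454903657293676544 = 2417851639229258349412352

Result: 2417851639229258349412352
Multiplications needed: 7 (7 lines after 8^1)

8^27 = 2417851639229258349412352. Using exponentiation by squaring, this requires 7 multiplications. The key idea: if the exponent is even, square the half-power; if odd, multiply by the base once.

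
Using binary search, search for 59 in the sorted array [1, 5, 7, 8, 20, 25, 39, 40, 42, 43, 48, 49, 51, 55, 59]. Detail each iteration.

Binary search for 59 in [1, 5, 7, 8, 20, 25, 39, 40, 42, 43, 48, 49, 51, 55, 59]:

lo=0, hi=14, mid=7, arr[mid]=40 -> 40 < 59, search right half
lo=8, hi=14, mid=11, arr[mid]=49 -> 49 < 59, search right half
lo=12, hi=14, mid=13, arr[mid]=55 -> 55 < 59, search right half
lo=14, hi=14, mid=14, arr[mid]=59 -> Found target at index 14!

Binary search finds 59 at index 14 after 4 comparisons. The search repeatedly halves the search space by comparing with the middle element.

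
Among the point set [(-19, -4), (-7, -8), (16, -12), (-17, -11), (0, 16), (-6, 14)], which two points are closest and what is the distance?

Computing all pairwise distances among 6 points:

d((-19, -4), (-7, -8)) = 12.6491
d((-19, -4), (16, -12)) = 35.9026
d((-19, -4), (-17, -11)) = 7.2801
d((-19, -4), (0, 16)) = 27.5862
d((-19, -4), (-6, 14)) = 22.2036
d((-7, -8), (16, -12)) = 23.3452
d((-7, -8), (-17, -11)) = 10.4403
d((-7, -8), (0, 16)) = 25.0
d((-7, -8), (-6, 14)) = 22.0227
d((16, -12), (-17, -11)) = 33.0151
d((16, -12), (0, 16)) = 32.249
d((16, -12), (-6, 14)) = 34.0588
d((-17, -11), (0, 16)) = 31.9061
d((-17, -11), (-6, 14)) = 27.313
d((0, 16), (-6, 14)) = 6.3246 <-- minimum

Closest pair: (0, 16) and (-6, 14) with distance 6.3246

The closest pair is (0, 16) and (-6, 14) with Euclidean distance 6.3246. For 6 points, brute-force pairwise comparison is shown above. For large n, the divide-and-conquer algorithm (sort by x, recurse on halves, check the dividing strip) achieves O(n log n).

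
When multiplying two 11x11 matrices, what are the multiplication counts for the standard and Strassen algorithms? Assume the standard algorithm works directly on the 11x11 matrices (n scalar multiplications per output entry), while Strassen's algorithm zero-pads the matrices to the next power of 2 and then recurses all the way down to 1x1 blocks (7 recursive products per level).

Matrix multiplication for 11x11 matrices:

Strassen's algorithm requires power-of-2 dimensions. Pad 11x11 to 16x16 (next power of 2).

Standard algorithm: 11^3 = 1331 multiplications
Strassen's algorithm: 7^(log2(16)) = 7^4 = 2401 multiplications
Difference: 1331 - 2401 = -1070 (Strassen uses MORE here due to padding overhead — for small or just-over-power-of-2 n, padding can outweigh the per-level savings)

Standard: 1331 multiplications (11^3). Strassen: 2401 multiplications (7^4, after padding to 16x16). Strassen reduces 8 recursive multiplications to 7 at each level.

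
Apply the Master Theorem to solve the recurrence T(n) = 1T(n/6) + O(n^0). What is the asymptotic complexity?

Master Theorem for T(n) = 1T(n/6) + O(n^0):

a = 1, b = 6, c = 0
log_b(a) = log_6(1) = 0.0000

Case 2: c = 0 = log_6(1) = 0.0000
T(n) = O(n^0 log n) = O(log n)

For T(n) = 1T(n/6) + O(n^0): log_6(1) = 0.0000. This is Case 2 of the Master Theorem (c = log_b(a), equal work at all levels), giving O(log n).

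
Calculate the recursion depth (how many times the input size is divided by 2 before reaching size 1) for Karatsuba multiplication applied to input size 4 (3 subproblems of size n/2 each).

For divide and conquer with division factor 2:

Problem sizes at each level:
Level 0: 4
Level 1: 2
Level 2: 1

The root is level 0 and the size-1 base case is level 2 (the tree spans levels 0 through 2, i.e. 3 levels counting the root), so the depth is the number of divisions: log_2(4) = 2

The recursion tree depth is log_2(4) = 2. At each level, the problem size is divided by 2, so it takes 2 divisions to reduce to a base case of size 1. The algorithm makes 3 recursive calls at each level.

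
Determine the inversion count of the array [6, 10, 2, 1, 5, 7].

Finding inversions in [6, 10, 2, 1, 5, 7]:

(0, 2): arr[0]=6 > arr[2]=2
(0, 3): arr[0]=6 > arr[3]=1
(0, 4): arr[0]=6 > arr[4]=5
(1, 2): arr[1]=10 > arr[2]=2
(1, 3): arr[1]=10 > arr[3]=1
(1, 4): arr[1]=10 > arr[4]=5
(1, 5): arr[1]=10 > arr[5]=7
(2, 3): arr[2]=2 > arr[3]=1

Total inversions: 8

The array has 8 inversion(s): (0,2), (0,3), (0,4), (1,2), (1,3), (1,4), (1,5), (2,3). Each pair (i,j) satisfies i < j and arr[i] > arr[j].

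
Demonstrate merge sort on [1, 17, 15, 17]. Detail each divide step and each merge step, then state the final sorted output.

Merge sort trace:

Split: [1, 17, 15, 17] -> [1, 17] and [15, 17]
  Split: [1, 17] -> [1] and [17]
  Merge: [1] + [17] -> [1, 17]
  Split: [15, 17] -> [15] and [17]
  Merge: [15] + [17] -> [15, 17]
Merge: [1, 17] + [15, 17] -> [1, 15, 17, 17]

Final sorted array: [1, 15, 17, 17]

The merge sort proceeds by recursively splitting the array and merging sorted halves.
After all merges, the sorted array is [1, 15, 17, 17].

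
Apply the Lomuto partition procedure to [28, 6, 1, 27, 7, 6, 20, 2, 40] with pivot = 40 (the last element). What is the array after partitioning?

Lomuto partition with pivot = 40:

Initial array: [28, 6, 1, 27, 7, 6, 20, 2, 40]

arr[0]=28 <= 40: swap with position 0, array becomes [28, 6, 1, 27, 7, 6, 20, 2, 40]
arr[1]=6 <= 40: swap with position 1, array becomes [28, 6, 1, 27, 7, 6, 20, 2, 40]
arr[2]=1 <= 40: swap with position 2, array becomes [28, 6, 1, 27, 7, 6, 20, 2, 40]
arr[3]=27 <= 40: swap with position 3, array becomes [28, 6, 1, 27, 7, 6, 20, 2, 40]
arr[4]=7 <= 40: swap with position 4, array becomes [28, 6, 1, 27, 7, 6, 20, 2, 40]
arr[5]=6 <= 40: swap with position 5, array becomes [28, 6, 1, 27, 7, 6, 20, 2, 40]
arr[6]=20 <= 40: swap with position 6, array becomes [28, 6, 1, 27, 7, 6, 20, 2, 40]
arr[7]=2 <= 40: swap with position 7, array becomes [28, 6, 1, 27, 7, 6, 20, 2, 40]

Place pivot at position 8: [28, 6, 1, 27, 7, 6, 20, 2, 40]
Pivot position: 8

After partitioning with pivot 40, the array becomes [28, 6, 1, 27, 7, 6, 20, 2, 40]. The pivot is placed at index 8. All elements to the left of the pivot are <= 40, and all elements to the right are > 40.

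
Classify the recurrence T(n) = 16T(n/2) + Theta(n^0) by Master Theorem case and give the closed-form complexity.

Master Theorem for T(n) = 16T(n/2) + O(n^0):

a = 16, b = 2, c = 0
log_b(a) = log_2(16) = 4.0000

Case 1: c = 0 < log_2(16) = 4.0000
T(n) = O(n^(log_2 16)) = O(n^4)

For T(n) = 16T(n/2) + O(n^0): log_2(16) = 4.0000. This is Case 1 of the Master Theorem (c < log_b(a), work dominated by leaves), giving O(n^4).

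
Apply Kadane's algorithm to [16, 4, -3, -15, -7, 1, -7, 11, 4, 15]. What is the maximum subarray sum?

Using Kadane's algorithm on [16, 4, -3, -15, -7, 1, -7, 11, 4, 15]:

Scanning through the array:
Position 1 (value 4): max_ending_here = 20, max_so_far = 20
Position 2 (value -3): max_ending_here = 17, max_so_far = 20
Position 3 (value -15): max_ending_here = 2, max_so_far = 20
Position 4 (value -7): max_ending_here = -5, max_so_far = 20
Position 5 (value 1): max_ending_here = 1, max_so_far = 20
Position 6 (value -7): max_ending_here = -6, max_so_far = 20
Position 7 (value 11): max_ending_here = 11, max_so_far = 20
Position 8 (value 4): max_ending_here = 15, max_so_far = 20
Position 9 (value 15): max_ending_here = 30, max_so_far = 30

Maximum subarray: [11, 4, 15]
Maximum sum: 30

The maximum subarray is [11, 4, 15] with sum 30. This subarray runs from index 7 to index 9.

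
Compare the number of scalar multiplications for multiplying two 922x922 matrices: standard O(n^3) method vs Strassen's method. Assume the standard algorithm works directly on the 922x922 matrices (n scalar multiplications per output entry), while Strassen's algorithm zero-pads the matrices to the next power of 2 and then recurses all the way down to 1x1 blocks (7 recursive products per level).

Matrix multiplication for 922x922 matrices:

Strassen's algorithm requires power-of-2 dimensions. Pad 922x922 to 1024x1024 (next power of 2).

Standard algorithm: 922^3 = 783777448 multiplications
Strassen's algorithm: 7^(log2(1024)) = 7^10 = 282475249 multiplications
Savings: 783777448 - 282475249 = 501302199 multiplications

Standard: 783777448 multiplications (922^3). Strassen: 282475249 multiplications (7^10, after padding to 1024x1024). Strassen reduces 8 recursive multiplications to 7 at each level.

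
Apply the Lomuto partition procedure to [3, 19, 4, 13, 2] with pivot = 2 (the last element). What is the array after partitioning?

Lomuto partition with pivot = 2:

Initial array: [3, 19, 4, 13, 2]

arr[0]=3 > 2: no swap
arr[1]=19 > 2: no swap
arr[2]=4 > 2: no swap
arr[3]=13 > 2: no swap

Place pivot at position 0: [2, 19, 4, 13, 3]
Pivot position: 0

After partitioning with pivot 2, the array becomes [2, 19, 4, 13, 3]. The pivot is placed at index 0. All elements to the left of the pivot are <= 2, and all elements to the right are > 2.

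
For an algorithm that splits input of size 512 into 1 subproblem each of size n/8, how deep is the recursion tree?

For divide and conquer with division factor 8:

Problem sizes at each level:
Level 0: 512
Level 1: 64
Level 2: 8
Level 3: 1

The root is level 0 and the size-1 base case is level 3 (the tree spans levels 0 through 3, i.e. 4 levels counting the root), so the depth is the number of divisions: log_8(512) = 3

The recursion tree depth is log_8(512) = 3. At each level, the problem size is divided by 8, so it takes 3 divisions to reduce to a base case of size 1. The algorithm makes 1 recursive call at each level.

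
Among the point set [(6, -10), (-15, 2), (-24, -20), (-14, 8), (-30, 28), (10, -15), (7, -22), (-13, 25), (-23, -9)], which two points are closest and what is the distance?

Computing all pairwise distances among 9 points:

d((6, -10), (-15, 2)) = 24.1868
d((6, -10), (-24, -20)) = 31.6228
d((6, -10), (-14, 8)) = 26.9072
d((6, -10), (-30, 28)) = 52.345
d((6, -10), (10, -15)) = 6.4031
d((6, -10), (7, -22)) = 12.0416
d((6, -10), (-13, 25)) = 39.8246
d((6, -10), (-23, -9)) = 29.0172
d((-15, 2), (-24, -20)) = 23.7697
d((-15, 2), (-14, 8)) = 6.0828 <-- minimum
d((-15, 2), (-30, 28)) = 30.0167
d((-15, 2), (10, -15)) = 30.2324
d((-15, 2), (7, -22)) = 32.5576
d((-15, 2), (-13, 25)) = 23.0868
d((-15, 2), (-23, -9)) = 13.6015
d((-24, -20), (-14, 8)) = 29.7321
d((-24, -20), (-30, 28)) = 48.3735
d((-24, -20), (10, -15)) = 34.3657
d((-24, -20), (7, -22)) = 31.0644
d((-24, -20), (-13, 25)) = 46.3249
d((-24, -20), (-23, -9)) = 11.0454
d((-14, 8), (-30, 28)) = 25.6125
d((-14, 8), (10, -15)) = 33.2415
d((-14, 8), (7, -22)) = 36.6197
d((-14, 8), (-13, 25)) = 17.0294
d((-14, 8), (-23, -9)) = 19.2354
d((-30, 28), (10, -15)) = 58.7282
d((-30, 28), (7, -22)) = 62.2013
d((-30, 28), (-13, 25)) = 17.2627
d((-30, 28), (-23, -9)) = 37.6563
d((10, -15), (7, -22)) = 7.6158
d((10, -15), (-13, 25)) = 46.1411
d((10, -15), (-23, -9)) = 33.541
d((7, -22), (-13, 25)) = 51.0784
d((7, -22), (-23, -9)) = 32.6956
d((-13, 25), (-23, -9)) = 35.4401

Closest pair: (-15, 2) and (-14, 8) with distance 6.0828

The closest pair is (-15, 2) and (-14, 8) with Euclidean distance 6.0828. For 9 points, brute-force pairwise comparison is shown above. For large n, the divide-and-conquer algorithm (sort by x, recurse on halves, check the dividing strip) achieves O(n log n).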